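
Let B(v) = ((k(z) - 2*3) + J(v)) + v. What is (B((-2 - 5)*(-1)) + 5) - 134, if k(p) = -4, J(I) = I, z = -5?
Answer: -125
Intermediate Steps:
B(v) = -10 + 2*v (B(v) = ((-4 - 2*3) + v) + v = ((-4 - 6) + v) + v = (-10 + v) + v = -10 + 2*v)
(B((-2 - 5)*(-1)) + 5) - 134 = ((-10 + 2*((-2 - 5)*(-1))) + 5) - 134 = ((-10 + 2*(-7*(-1))) + 5) - 134 = ((-10 + 2*7) + 5) - 134 = ((-10 + 14) + 5) - 134 = (4 + 5) - 134 = 9 - 134 = -125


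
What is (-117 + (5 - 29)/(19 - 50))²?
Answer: 12981609/961 ≈ 13508.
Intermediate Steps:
(-117 + (5 - 29)/(19 - 50))² = (-117 - 24/(-31))² = (-117 - 24*(-1/31))² = (-117 + 24/31)² = (-3603/31)² = 12981609/961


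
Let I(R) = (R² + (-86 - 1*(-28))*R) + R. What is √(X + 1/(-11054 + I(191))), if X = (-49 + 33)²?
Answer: √13530346035/7270 ≈ 16.000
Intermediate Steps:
X = 256 (X = (-16)² = 256)
I(R) = R² - 57*R (I(R) = (R² + (-86 + 28)*R) + R = (R² - 58*R) + R = R² - 57*R)
√(X + 1/(-11054 + I(191))) = √(256 + 1/(-11054 + 191*(-57 + 191))) = √(256 + 1/(-11054 + 191*134)) = √(256 + 1/(-11054 + 25594)) = √(256 + 1/14540) = √(3722241/14540) = √13530346035/7270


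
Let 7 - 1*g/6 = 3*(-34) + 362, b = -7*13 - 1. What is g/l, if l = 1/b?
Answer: 139656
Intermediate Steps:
b = -92 (b = -91 - 1 = -92)
l = -1/92 (l = 1/(-92) = -1/92 ≈ -0.010870)
g = -1518 (g = 42 - 6*(3*(-34) + 362) = 42 - 6*(-102 + 362) = 42 - 6*260 = 42 - 1560 = -1518)
g/l = -1518/(-1/92) = -1518*(-92) = 139656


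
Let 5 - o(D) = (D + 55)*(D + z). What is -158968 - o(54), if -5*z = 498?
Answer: -819717/5 ≈ -1.6394e+5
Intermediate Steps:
z = -498/5 (z = -⅕*498 = -498/5 ≈ -99.600)
o(D) = 5 - (55 + D)*(-498/5 + D) (o(D) = 5 - (D + 55)*(D - 498/5) = 5 - (55 + D)*(-498/5 + D))
-158968 - o(54) = -158968 - (5483 - 1*54² + (223/5)*54) = -158968 - (5483 - 1*2916 + 12042/5) = -158968 - (5483 - 2916 + 12042/5) = -158968 - 1*24877/5 = -158968 - 24877/5 = -819717/5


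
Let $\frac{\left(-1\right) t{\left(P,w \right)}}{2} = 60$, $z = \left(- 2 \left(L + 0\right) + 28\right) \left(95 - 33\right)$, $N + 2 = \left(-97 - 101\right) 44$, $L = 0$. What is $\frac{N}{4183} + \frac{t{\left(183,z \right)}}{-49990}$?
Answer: $- \frac{43511090}{20910817} \approx -2.0808$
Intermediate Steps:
$N = -8714$ ($N = -2 + \left(-97 - 101\right) 44 = -2 - 8712 = -8714$)
$z = 1736$ ($z = \left(- 2 \left(0 + 0\right) + 28\right) \left(95 - 33\right) = \left(\left(-2\right) 0 + 28\right) 62 = \left(0 + 28\right) 62 = 28 \cdot 62 = 1736$)
$t{\left(P,w \right)} = -120$ ($t{\left(P,w \right)} = \left(-2\right) 60 = -120$)
$\frac{N}{4183} + \frac{t{\left(183,z \right)}}{-49990} = - \frac{8714}{4183} - \frac{120}{-49990} = \left(-8714\right) \frac{1}{4183} - - \frac{12}{4999} = - \frac{8714}{4183} + \frac{12}{4999} = - \frac{43511090}{20910817}$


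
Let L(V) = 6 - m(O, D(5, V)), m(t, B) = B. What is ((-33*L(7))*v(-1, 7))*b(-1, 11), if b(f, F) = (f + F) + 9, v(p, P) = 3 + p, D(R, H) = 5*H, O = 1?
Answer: 36366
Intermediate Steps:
L(V) = 6 - 5*V
b(f, F) = 9 + F + f (b(f, F) = (F + f) + 9 = 9 + F + f)
((-33*L(7))*v(-1, 7))*b(-1, 11) = ((-33*(6 - 5*7))*(3 - 1))*(9 + 11 - 1) = (-33*(6 - 35)*2)*19 = (-33*(-29)*2)*19 = (957*2)*19 = 1914*19 = 36366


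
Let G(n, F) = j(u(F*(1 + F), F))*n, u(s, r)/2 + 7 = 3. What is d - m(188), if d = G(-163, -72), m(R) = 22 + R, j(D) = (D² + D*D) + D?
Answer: -19770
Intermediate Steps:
u(s, r) = -8 (u(s, r) = -14 + 2*3 = -14 + 6 = -8)
j(D) = D + 2*D² (j(D) = (D² + D²) + D = 2*D² + D = D + 2*D²)
G(n, F) = 120*n (G(n, F) = (-8*(1 + 2*(-8)))*n = (-8*(1 - 16))*n = (-8*(-15))*n = 120*n)
d = -19560 (d = 120*(-163) = -19560)
d - m(188) = -19560 - (22 + 188) = -19560 - 1*210 = -19560 - 210 = -19770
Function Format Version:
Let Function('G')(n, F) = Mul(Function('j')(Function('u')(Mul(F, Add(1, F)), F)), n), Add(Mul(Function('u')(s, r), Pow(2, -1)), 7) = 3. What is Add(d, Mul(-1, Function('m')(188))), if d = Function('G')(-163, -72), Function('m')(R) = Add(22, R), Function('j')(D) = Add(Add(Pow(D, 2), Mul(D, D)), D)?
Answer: -19770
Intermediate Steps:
Function('u')(s, r) = -8 (Function('u')(s, r) = Add(-14, Mul(2, 3)) = Add(-14, 6) = -8)
Function('j')(D) = Add(D, Mul(2, Pow(D, 2))) (Function('j')(D) = Add(Add(Pow(D, 2), Pow(D, 2)), D) = Add(Mul(2, Pow(D, 2)), D) = Add(D, Mul(2, Pow(D, 2))))
Function('G')(n, F) = Mul(120, n) (Function('G')(n, F) = Mul(Mul(-8, Add(1, Mul(2, -8))), n) = Mul(Mul(-8, Add(1, -16)), n) = Mul(Mul(-8, -15), n) = Mul(120, n))
d = -19560 (d = Mul(120, -163) = -19560)
Add(d, Mul(-1, Function('m')(188))) = Add(-19560, Mul(-1, Add(22, 188))) = Add(-19560, Mul(-1, 210)) = Add(-19560, -210) = -19770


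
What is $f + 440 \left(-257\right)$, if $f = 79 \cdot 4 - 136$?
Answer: $-112900$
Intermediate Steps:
$f = 180$ ($f = 316 - 136 = 180$)
$f + 440 \left(-257\right) = 180 + 440 \left(-257\right) = 180 - 113080 = -112900$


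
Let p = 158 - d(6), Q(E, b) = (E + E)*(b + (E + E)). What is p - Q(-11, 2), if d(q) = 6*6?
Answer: -318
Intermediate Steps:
Q(E, b) = 2*E*(b + 2*E) (Q(E, b) = (2*E)*(b + 2*E) = 2*E*(b + 2*E))
d(q) = 36
p = 122 (p = 158 - 1*36 = 158 - 36 = 122)
p - Q(-11, 2) = 122 - 2*(-11)*(2 + 2*(-11)) = 122 - 2*(-11)*(2 - 22) = 122 - 2*(-11)*(-20) = 122 - 1*440 = 122 - 440 = -318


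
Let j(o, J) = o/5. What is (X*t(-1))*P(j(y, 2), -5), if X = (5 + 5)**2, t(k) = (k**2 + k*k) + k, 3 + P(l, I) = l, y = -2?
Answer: -340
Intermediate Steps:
j(o, J) = o/5 (j(o, J) = o*(1/5) = o/5)
P(l, I) = -3 + l
t(k) = k + 2*k**2 (t(k) = (k**2 + k**2) + k = 2*k**2 + k = k + 2*k**2)
X = 100 (X = 10**2 = 100)
(X*t(-1))*P(j(y, 2), -5) = (100*(-(1 + 2*(-1))))*(-3 + (1/5)*(-2)) = (100*(-(1 - 2)))*(-3 - 2/5) = (100*(-1*(-1)))*(-17/5) = (100*1)*(-17/5) = 100*(-17/5) = -340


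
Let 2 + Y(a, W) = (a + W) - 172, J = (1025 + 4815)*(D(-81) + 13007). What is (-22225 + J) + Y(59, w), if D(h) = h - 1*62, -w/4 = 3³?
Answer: 75103312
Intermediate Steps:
w = -108 (w = -4*3³ = -4*27 = -108)
D(h) = -62 + h (D(h) = h - 62 = -62 + h)
J = 75125760 (J = (1025 + 4815)*((-62 - 81) + 13007) = 5840*(-143 + 13007) = 5840*12864 = 75125760)
Y(a, W) = -174 + W + a (Y(a, W) = -2 + ((a + W) - 172) = -2 + ((W + a) - 172) = -2 + (-172 + W + a) = -174 + W + a)
(-22225 + J) + Y(59, w) = (-22225 + 75125760) + (-174 - 108 + 59) = 75103535 - 223 = 75103312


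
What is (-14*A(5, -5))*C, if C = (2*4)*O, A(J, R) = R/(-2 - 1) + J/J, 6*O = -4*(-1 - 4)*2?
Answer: -17920/9 ≈ -1991.1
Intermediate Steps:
O = 20/3 (O = (-4*(-1 - 4)*2)/6 = (-4*(-5)*2)/6 = (20*2)/6 = (1/6)*40 = 20/3 ≈ 6.6667)
A(J, R) = 1 - R/3 (A(J, R) = R/(-3) + 1 = R*(-1/3) + 1 = -R/3 + 1 = 1 - R/3)
C = 160/3 (C = (2*4)*(20/3) = 8*(20/3) = 160/3 ≈ 53.333)
(-14*A(5, -5))*C = -14*(1 - 1/3*(-5))*(160/3) = -14*(1 + 5/3)*(160/3) = -14*8/3*(160/3) = -112/3*160/3 = -17920/9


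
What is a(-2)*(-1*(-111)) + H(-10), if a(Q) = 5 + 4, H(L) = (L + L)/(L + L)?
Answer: 1000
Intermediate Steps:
H(L) = 1 (H(L) = (2*L)/((2*L)) = (2*L)*(1/(2*L)) = 1)
a(Q) = 9
a(-2)*(-1*(-111)) + H(-10) = 9*(-1*(-111)) + 1 = 9*111 + 1 = 999 + 1 = 1000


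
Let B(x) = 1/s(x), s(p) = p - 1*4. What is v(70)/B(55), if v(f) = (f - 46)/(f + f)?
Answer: 306/35 ≈ 8.7429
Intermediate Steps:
s(p) = -4 + p (s(p) = p - 4 = -4 + p)
v(f) = (-46 + f)/(2*f) (v(f) = (-46 + f)/((2*f)) = (-46 + f)*(1/(2*f)) = (-46 + f)/(2*f))
B(x) = 1/(-4 + x)
v(70)/B(55) = ((1/2)*(-46 + 70)/70)/(1/(-4 + 55)) = ((1/2)*(1/70)*24)/(1/51) = 6/(35*(1/51)) = (6/35)*51 = 306/35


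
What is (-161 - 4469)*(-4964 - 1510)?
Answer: 29974620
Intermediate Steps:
(-161 - 4469)*(-4964 - 1510) = -4630*(-6474) = 29974620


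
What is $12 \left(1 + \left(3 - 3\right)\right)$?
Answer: $12$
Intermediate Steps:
$12 \left(1 + \left(3 - 3\right)\right) = 12 \left(1 + 0\right) = 12 \cdot 1 = 12$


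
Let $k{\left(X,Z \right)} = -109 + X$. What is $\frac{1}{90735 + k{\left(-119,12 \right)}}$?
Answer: $\frac{1}{90507} \approx 1.1049 \cdot 10^{-5}$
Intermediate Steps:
$\frac{1}{90735 + k{\left(-119,12 \right)}} = \frac{1}{90735 - 228} = \frac{1}{90507}$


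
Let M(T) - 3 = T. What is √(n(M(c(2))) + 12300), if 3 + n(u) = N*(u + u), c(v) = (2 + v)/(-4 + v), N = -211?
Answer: 25*√19 ≈ 108.97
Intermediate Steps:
c(v) = (2 + v)/(-4 + v)
M(T) = 3 + T
n(u) = -3 - 422*u (n(u) = -3 - 211*(u + u) = -3 - 422*u)
√(n(M(c(2))) + 12300) = √((-3 - 422*(3 + (2 + 2)/(-4 + 2))) + 12300) = √((-3 - 422*(3 + 4/(-2))) + 12300) = √((-3 - 422*(3 - ½*4)) + 12300) = √((-3 - 422*(3 - 2)) + 12300) = √((-3 - 422*1) + 12300) = √((-3 - 422) + 12300) = √(-425 + 12300) = √11875 = 25*√19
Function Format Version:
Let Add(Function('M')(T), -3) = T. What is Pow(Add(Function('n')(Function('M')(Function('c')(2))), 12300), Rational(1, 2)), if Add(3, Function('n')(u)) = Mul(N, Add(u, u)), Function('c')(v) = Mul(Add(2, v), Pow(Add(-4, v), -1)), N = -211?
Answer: Mul(25, Pow(19, Rational(1, 2))) ≈ 108.97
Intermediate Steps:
Function('c')(v) = Mul(Pow(Add(-4, v), -1), Add(2, v))
Function('M')(T) = Add(3, T)
Function('n')(u) = Add(-3, Mul(-422, u)) (Function('n')(u) = Add(-3, Mul(-211, Add(u, u))) = Add(-3, Mul(-211, Mul(2, u))) = Add(-3, Mul(-422, u)))
Pow(Add(Function('n')(Function('M')(Function('c')(2))), 12300), Rational(1, 2)) = Pow(Add(Add(-3, Mul(-422, Add(3, Mul(Pow(Add(-4, 2), -1), Add(2, 2))))), 12300), Rational(1, 2)) = Pow(Add(Add(-3, Mul(-422, Add(3, Mul(Pow(-2, -1), 4)))), 12300), Rational(1, 2)) = Pow(Add(Add(-3, Mul(-422, Add(3, Mul(Rational(-1, 2), 4)))), 12300), Rational(1, 2)) = Pow(Add(Add(-3, Mul(-422, Add(3, -2))), 12300), Rational(1, 2)) = Pow(Add(Add(-3, Mul(-422, 1)), 12300), Rational(1, 2)) = Pow(Add(Add(-3, -422), 12300), Rational(1, 2)) = Pow(Add(-425, 12300), Rational(1, 2)) = Pow(11875, Rational(1, 2)) = Mul(25, Pow(19, Rational(1, 2)))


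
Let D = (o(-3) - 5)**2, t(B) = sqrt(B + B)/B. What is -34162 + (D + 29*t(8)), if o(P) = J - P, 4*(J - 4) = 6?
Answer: -136541/4 ≈ -34135.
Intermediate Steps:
J = 11/2 (J = 4 + (1/4)*6 = 4 + 3/2 = 11/2 ≈ 5.5000)
o(P) = 11/2 - P
t(B) = sqrt(2)/sqrt(B) (t(B) = sqrt(2*B)/B = (sqrt(2)*sqrt(B))/B = sqrt(2)/sqrt(B))
D = 49/4 (D = ((11/2 - 1*(-3)) - 5)**2 = ((11/2 + 3) - 5)**2 = (17/2 - 5)**2 = (7/2)**2 = 49/4 ≈ 12.250)
-34162 + (D + 29*t(8)) = -34162 + (49/4 + 29*(sqrt(2)/sqrt(8))) = -34162 + (49/4 + 29*(sqrt(2)*(sqrt(2)/4))) = -34162 + (49/4 + 29*(1/2)) = -34162 + (49/4 + 29/2) = -34162 + 107/4 = -136541/4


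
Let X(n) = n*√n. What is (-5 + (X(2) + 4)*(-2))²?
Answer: 201 + 104*√2 ≈ 348.08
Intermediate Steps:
X(n) = n^(3/2)
(-5 + (X(2) + 4)*(-2))² = (-5 + (2^(3/2) + 4)*(-2))² = (-5 + (2*√2 + 4)*(-2))² = (-5 + (4 + 2*√2)*(-2))² = (-5 + (-8 - 4*√2))² = (-13 - 4*√2)²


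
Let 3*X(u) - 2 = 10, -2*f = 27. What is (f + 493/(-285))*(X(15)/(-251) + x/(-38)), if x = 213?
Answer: 93086363/1087332 ≈ 85.610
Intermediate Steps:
f = -27/2 (f = -½*27 = -27/2 ≈ -13.500)
X(u) = 4 (X(u) = ⅔ + (⅓)*10 = ⅔ + 10/3 = 4)
(f + 493/(-285))*(X(15)/(-251) + x/(-38)) = (-27/2 + 493/(-285))*(4/(-251) + 213/(-38)) = (-27/2 + 493*(-1/285))*(4*(-1/251) + 213*(-1/38)) = (-27/2 - 493/285)*(-4/251 - 213/38) = -8681/570*(-53615/9538) = 93086363/1087332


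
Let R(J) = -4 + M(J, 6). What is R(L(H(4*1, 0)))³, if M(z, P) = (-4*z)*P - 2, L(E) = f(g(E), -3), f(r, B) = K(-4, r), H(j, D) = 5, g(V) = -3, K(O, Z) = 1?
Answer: -27000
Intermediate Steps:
f(r, B) = 1
L(E) = 1
M(z, P) = -2 - 4*P*z (M(z, P) = -4*P*z - 2 = -2 - 4*P*z)
R(J) = -6 - 24*J (R(J) = -4 + (-2 - 4*6*J) = -4 + (-2 - 24*J) = -6 - 24*J)
R(L(H(4*1, 0)))³ = (-6 - 24*1)³ = (-6 - 24)³ = (-30)³ = -27000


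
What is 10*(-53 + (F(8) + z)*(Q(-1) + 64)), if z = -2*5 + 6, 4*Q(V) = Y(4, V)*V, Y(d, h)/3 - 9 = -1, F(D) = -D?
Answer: -7490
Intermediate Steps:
Y(d, h) = 24 (Y(d, h) = 27 + 3*(-1) = 27 - 3 = 24)
Q(V) = 6*V (Q(V) = (24*V)/4 = 6*V)
z = -4 (z = -10 + 6 = -4)
10*(-53 + (F(8) + z)*(Q(-1) + 64)) = 10*(-53 + (-1*8 - 4)*(6*(-1) + 64)) = 10*(-53 + (-8 - 4)*(-6 + 64)) = 10*(-53 - 12*58) = 10*(-53 - 696) = 10*(-749) = -7490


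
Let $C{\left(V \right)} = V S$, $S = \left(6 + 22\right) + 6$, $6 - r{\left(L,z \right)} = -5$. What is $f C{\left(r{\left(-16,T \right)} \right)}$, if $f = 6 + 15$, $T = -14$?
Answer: $7854$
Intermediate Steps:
$r{\left(L,z \right)} = 11$ ($r{\left(L,z \right)} = 6 - -5 = 6 + 5 = 11$)
$f = 21$
$S = 34$ ($S = 28 + 6 = 34$)
$C{\left(V \right)} = 34 V$ ($C{\left(V \right)} = V 34 = 34 V$)
$f C{\left(r{\left(-16,T \right)} \right)} = 21 \cdot 34 \cdot 11 = 21 \cdot 374 = 7854$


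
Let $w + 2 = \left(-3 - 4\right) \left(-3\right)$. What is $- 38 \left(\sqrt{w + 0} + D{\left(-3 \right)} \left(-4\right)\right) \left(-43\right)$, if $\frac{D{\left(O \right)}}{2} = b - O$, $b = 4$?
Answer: $-91504 + 1634 \sqrt{19} \approx -84382.0$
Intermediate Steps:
$w = 19$ ($w = -2 + \left(-3 - 4\right) \left(-3\right) = -2 - -21 = -2 + 21 = 19$)
$D{\left(O \right)} = 8 - 2 O$ ($D{\left(O \right)} = 2 \left(4 - O\right) = 8 - 2 O$)
$- 38 \left(\sqrt{w + 0} + D{\left(-3 \right)} \left(-4\right)\right) \left(-43\right) = - 38 \left(\sqrt{19 + 0} + \left(8 - -6\right) \left(-4\right)\right) \left(-43\right) = - 38 \left(\sqrt{19} + \left(8 + 6\right) \left(-4\right)\right) \left(-43\right) = - 38 \left(\sqrt{19} + 14 \left(-4\right)\right) \left(-43\right) = - 38 \left(\sqrt{19} - 56\right) \left(-43\right) = - 38 \left(-56 + \sqrt{19}\right) \left(-43\right) = \left(2128 - 38 \sqrt{19}\right) \left(-43\right) = -91504 + 1634 \sqrt{19}$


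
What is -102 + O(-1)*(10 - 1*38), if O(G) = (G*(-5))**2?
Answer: -802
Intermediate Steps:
O(G) = 25*G**2 (O(G) = (-5*G)**2 = 25*G**2)
-102 + O(-1)*(10 - 1*38) = -102 + (25*(-1)**2)*(10 - 1*38) = -102 + (25*1)*(10 - 38) = -102 + 25*(-28) = -102 - 700 = -802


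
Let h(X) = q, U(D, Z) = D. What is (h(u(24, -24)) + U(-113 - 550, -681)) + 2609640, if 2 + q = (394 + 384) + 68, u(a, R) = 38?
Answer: 2609821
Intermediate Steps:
q = 844 (q = -2 + ((394 + 384) + 68) = -2 + (778 + 68) = -2 + 846 = 844)
h(X) = 844
(h(u(24, -24)) + U(-113 - 550, -681)) + 2609640 = (844 + (-113 - 550)) + 2609640 = (844 - 663) + 2609640 = 181 + 2609640 = 2609821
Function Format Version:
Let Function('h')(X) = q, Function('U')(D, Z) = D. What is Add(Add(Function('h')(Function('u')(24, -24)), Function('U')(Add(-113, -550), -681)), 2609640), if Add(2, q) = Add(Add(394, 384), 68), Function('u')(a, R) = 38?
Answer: 2609821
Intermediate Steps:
q = 844 (q = Add(-2, Add(Add(394, 384), 68)) = Add(-2, Add(778, 68)) = Add(-2, 846) = 844)
Function('h')(X) = 844
Add(Add(Function('h')(Function('u')(24, -24)), Function('U')(Add(-113, -550), -681)), 2609640) = Add(Add(844, Add(-113, -550)), 2609640) = Add(Add(844, -663), 2609640) = Add(181, 2609640) = 2609821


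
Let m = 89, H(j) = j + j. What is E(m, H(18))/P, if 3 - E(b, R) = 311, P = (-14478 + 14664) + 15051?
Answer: -308/15237 ≈ -0.020214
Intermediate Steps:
P = 15237 (P = 186 + 15051 = 15237)
H(j) = 2*j
E(b, R) = -308 (E(b, R) = 3 - 1*311 = 3 - 311 = -308)
E(m, H(18))/P = -308/15237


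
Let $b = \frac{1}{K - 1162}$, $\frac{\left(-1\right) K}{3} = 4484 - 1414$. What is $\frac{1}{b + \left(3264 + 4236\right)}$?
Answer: $\frac{10372}{77789999} \approx 0.00013333$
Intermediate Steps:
$K = -9210$ ($K = - 3 \left(4484 - 1414\right) = \left(-3\right) 3070 = -9210$)
$b = - \frac{1}{10372}$ ($b = \frac{1}{-9210 - 1162} = \frac{1}{-10372} = - \frac{1}{10372} \approx -9.6413 \cdot 10^{-5}$)
$\frac{1}{b + \left(3264 + 4236\right)} = \frac{1}{- \frac{1}{10372} + \left(3264 + 4236\right)} = \frac{1}{- \frac{1}{10372} + 7500} = \frac{1}{\frac{77789999}{10372}} = \frac{10372}{77789999}$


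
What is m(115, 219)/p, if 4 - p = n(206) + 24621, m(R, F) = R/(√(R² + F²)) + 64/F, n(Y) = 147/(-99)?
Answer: -88/7412347 - 3795*√61186/49702122032 ≈ -3.0759e-5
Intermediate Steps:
n(Y) = -49/33 (n(Y) = 147*(-1/99) = -49/33)
m(R, F) = 64/F + R/√(F² + R²) (m(R, F) = R/(√(F² + R²)) + 64/F = R/√(F² + R²) + 64/F = 64/F + R/√(F² + R²))
p = -812312/33 (p = 4 - (-49/33 + 24621) = 4 - 1*812444/33 = 4 - 812444/33 = -812312/33 ≈ -24616.)
m(115, 219)/p = (64/219 + 115/√(219² + 115²))/(-812312/33) = (64*(1/219) + 115/√(47961 + 13225))*(-33/812312) = (64/219 + 115/√61186)*(-33/812312) = (64/219 + 115*(√61186/61186))*(-33/812312) = (64/219 + 115*√61186/61186)*(-33/812312) = -88/7412347 - 3795*√61186/49702122032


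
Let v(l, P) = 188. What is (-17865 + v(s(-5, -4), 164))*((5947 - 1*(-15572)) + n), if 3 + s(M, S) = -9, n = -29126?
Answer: 134468939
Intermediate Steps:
s(M, S) = -12 (s(M, S) = -3 - 9 = -12)
(-17865 + v(s(-5, -4), 164))*((5947 - 1*(-15572)) + n) = (-17865 + 188)*((5947 - 1*(-15572)) - 29126) = -17677*((5947 + 15572) - 29126) = -17677*(21519 - 29126) = -17677*(-7607) = 134468939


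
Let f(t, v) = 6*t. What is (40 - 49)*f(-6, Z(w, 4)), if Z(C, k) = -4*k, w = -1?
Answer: 324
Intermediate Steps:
(40 - 49)*f(-6, Z(w, 4)) = (40 - 49)*(6*(-6)) = -9*(-36) = 324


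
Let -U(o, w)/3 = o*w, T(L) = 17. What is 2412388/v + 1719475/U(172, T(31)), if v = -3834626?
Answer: -3307352504443/16818669636 ≈ -196.65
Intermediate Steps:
U(o, w) = -3*o*w
2412388/v + 1719475/U(172, T(31)) = 2412388/(-3834626) + 1719475/((-3*172*17)) = 2412388*(-1/3834626) + 1719475/(-8772) = -1206194/1917313 + 1719475*(-1/8772) = -1206194/1917313 - 1719475/8772 = -3307352504443/16818669636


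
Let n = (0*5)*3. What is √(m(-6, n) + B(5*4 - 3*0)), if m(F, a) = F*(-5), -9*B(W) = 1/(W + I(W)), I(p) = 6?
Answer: √182494/78 ≈ 5.4768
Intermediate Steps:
B(W) = -1/(9*(6 + W)) (B(W) = -1/(9*(W + 6)) = -1/(9*(6 + W)))
n = 0 (n = 0*3 = 0)
m(F, a) = -5*F
√(m(-6, n) + B(5*4 - 3*0)) = √(-5*(-6) - 1/(54 + 9*(5*4 - 3*0))) = √(30 - 1/(54 + 9*(20 + 0))) = √(30 - 1/(54 + 9*20)) = √(30 - 1/(54 + 180)) = √(30 - 1/234) = √(7019/234) = √182494/78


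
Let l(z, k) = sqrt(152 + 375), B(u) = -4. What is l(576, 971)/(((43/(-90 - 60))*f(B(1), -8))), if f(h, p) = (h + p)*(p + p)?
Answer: -25*sqrt(527)/1376 ≈ -0.41709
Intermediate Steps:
f(h, p) = 2*p*(h + p) (f(h, p) = (h + p)*(2*p) = 2*p*(h + p))
l(z, k) = sqrt(527)
l(576, 971)/(((43/(-90 - 60))*f(B(1), -8))) = sqrt(527)/(((43/(-90 - 60))*(2*(-8)*(-4 - 8)))) = sqrt(527)/(((43/(-150))*(2*(-8)*(-12)))) = sqrt(527)/(((43*(-1/150))*192)) = sqrt(527)/((-43/150*192)) = sqrt(527)/(-1376/25) = sqrt(527)*(-25/1376) = -25*sqrt(527)/1376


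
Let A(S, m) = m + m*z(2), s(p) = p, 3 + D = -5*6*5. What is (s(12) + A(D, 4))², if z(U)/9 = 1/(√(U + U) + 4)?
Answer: 484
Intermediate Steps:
D = -153 (D = -3 - 5*6*5 = -3 - 30*5 = -3 - 150 = -153)
z(U) = 9/(4 + √2*√U) (z(U) = 9/(√(U + U) + 4) = 9/(√(2*U) + 4) = 9/(√2*√U + 4) = 9/(4 + √2*√U))
A(S, m) = 5*m/2 (A(S, m) = m + m*(9/(4 + √2*√2)) = m + m*(9/(4 + 2)) = m + m*(9/6) = m + m*(9*(⅙)) = m + m*(3/2) = m + 3*m/2 = 5*m/2)
(s(12) + A(D, 4))² = (12 + (5/2)*4)² = (12 + 10)² = 22² = 484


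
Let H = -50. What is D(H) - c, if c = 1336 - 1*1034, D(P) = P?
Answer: -352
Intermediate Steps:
c = 302 (c = 1336 - 1034 = 302)
D(H) - c = -50 - 1*302 = -50 - 302 = -352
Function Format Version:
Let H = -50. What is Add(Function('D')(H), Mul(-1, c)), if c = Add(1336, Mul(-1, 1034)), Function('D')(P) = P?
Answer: -352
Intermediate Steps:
c = 302 (c = Add(1336, -1034) = 302)
Add(Function('D')(H), Mul(-1, c)) = Add(-50, Mul(-1, 302)) = Add(-50, -302) = -352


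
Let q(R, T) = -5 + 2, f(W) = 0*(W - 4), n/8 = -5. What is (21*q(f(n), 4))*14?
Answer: -882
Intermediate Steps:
n = -40 (n = 8*(-5) = -40)
f(W) = 0 (f(W) = 0*(-4 + W) = 0)
q(R, T) = -3
(21*q(f(n), 4))*14 = (21*(-3))*14 = -63*14 = -882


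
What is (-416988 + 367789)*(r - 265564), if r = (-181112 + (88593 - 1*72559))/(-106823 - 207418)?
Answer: 1368567465297118/104747 ≈ 1.3065e+10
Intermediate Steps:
r = 55026/104747 (r = (-181112 + (88593 - 72559))/(-314241) = (-181112 + 16034)*(-1/314241) = -165078*(-1/314241) = 55026/104747 ≈ 0.52532)
(-416988 + 367789)*(r - 265564) = (-416988 + 367789)*(55026/104747 - 265564) = -49199*(-27816977282/104747) = 1368567465297118/104747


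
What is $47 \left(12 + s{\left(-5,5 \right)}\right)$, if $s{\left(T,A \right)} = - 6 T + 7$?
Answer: $2303$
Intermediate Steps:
$s{\left(T,A \right)} = 7 - 6 T$
$47 \left(12 + s{\left(-5,5 \right)}\right) = 47 \left(12 + \left(7 - -30\right)\right) = 47 \left(12 + \left(7 + 30\right)\right) = 47 \left(12 + 37\right) = 47 \cdot 49 = 2303$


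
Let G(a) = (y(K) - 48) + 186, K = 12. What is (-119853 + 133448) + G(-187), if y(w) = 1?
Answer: 13734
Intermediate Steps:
G(a) = 139 (G(a) = (1 - 48) + 186 = -47 + 186 = 139)
(-119853 + 133448) + G(-187) = (-119853 + 133448) + 139 = 13595 + 139 = 13734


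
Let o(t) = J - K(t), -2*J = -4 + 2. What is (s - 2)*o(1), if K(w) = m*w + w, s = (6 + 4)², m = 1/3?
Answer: -98/3 ≈ -32.667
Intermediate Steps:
m = ⅓ ≈ 0.33333
J = 1 (J = -(-4 + 2)/2 = -½*(-2) = 1)
s = 100 (s = 10² = 100)
K(w) = 4*w/3 (K(w) = w/3 + w = 4*w/3)
o(t) = 1 - 4*t/3
(s - 2)*o(1) = (100 - 2)*(1 - 4/3*1) = 98*(1 - 4/3) = 98*(-⅓) = -98/3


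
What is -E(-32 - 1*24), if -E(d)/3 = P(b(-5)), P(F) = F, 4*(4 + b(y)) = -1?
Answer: -51/4 ≈ -12.750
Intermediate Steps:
b(y) = -17/4 (b(y) = -4 + (¼)*(-1) = -4 - ¼ = -17/4)
E(d) = 51/4 (E(d) = -3*(-17/4) = 51/4)
-E(-32 - 1*24) = -1*51/4 = -51/4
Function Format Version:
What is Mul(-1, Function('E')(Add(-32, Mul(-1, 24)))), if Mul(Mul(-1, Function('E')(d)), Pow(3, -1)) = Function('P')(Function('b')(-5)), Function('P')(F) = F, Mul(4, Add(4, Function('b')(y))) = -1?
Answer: Rational(-51, 4) ≈ -12.750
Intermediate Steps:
Function('b')(y) = Rational(-17, 4) (Function('b')(y) = Add(-4, Mul(Rational(1, 4), -1)) = Add(-4, Rational(-1, 4)) = Rational(-17, 4))
Function('E')(d) = Rational(51, 4) (Function('E')(d) = Mul(-3, Rational(-17, 4)) = Rational(51, 4))
Mul(-1, Function('E')(Add(-32, Mul(-1, 24)))) = Mul(-1, Rational(51, 4)) = Rational(-51, 4)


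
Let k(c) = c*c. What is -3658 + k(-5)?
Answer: -3633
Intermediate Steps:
k(c) = c²
-3658 + k(-5) = -3658 + (-5)² = -3658 + 25 = -3633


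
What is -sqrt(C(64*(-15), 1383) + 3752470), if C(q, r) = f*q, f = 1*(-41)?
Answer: -sqrt(3791830) ≈ -1947.3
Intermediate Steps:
f = -41
C(q, r) = -41*q
-sqrt(C(64*(-15), 1383) + 3752470) = -sqrt(-2624*(-15) + 3752470) = -sqrt(-41*(-960) + 3752470) = -sqrt(39360 + 3752470) = -sqrt(3791830)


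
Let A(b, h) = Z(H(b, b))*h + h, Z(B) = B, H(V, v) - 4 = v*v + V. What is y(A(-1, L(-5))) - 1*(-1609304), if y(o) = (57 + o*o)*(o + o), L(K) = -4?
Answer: 1591024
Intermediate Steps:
H(V, v) = 4 + V + v² (H(V, v) = 4 + (v*v + V) = 4 + (v² + V) = 4 + (V + v²) = 4 + V + v²)
A(b, h) = h + h*(4 + b + b²) (A(b, h) = (4 + b + b²)*h + h = h*(4 + b + b²) + h = h + h*(4 + b + b²))
y(o) = 2*o*(57 + o²) (y(o) = (57 + o²)*(2*o) = 2*o*(57 + o²))
y(A(-1, L(-5))) - 1*(-1609304) = 2*(-4*(5 - 1 + (-1)²))*(57 + (-4*(5 - 1 + (-1)²))²) - 1*(-1609304) = 2*(-4*(5 - 1 + 1))*(57 + (-4*(5 - 1 + 1))²) + 1609304 = 2*(-4*5)*(57 + (-4*5)²) + 1609304 = 2*(-20)*(57 + (-20)²) + 1609304 = 2*(-20)*(57 + 400) + 1609304 = 2*(-20)*457 + 1609304 = -18280 + 1609304 = 1591024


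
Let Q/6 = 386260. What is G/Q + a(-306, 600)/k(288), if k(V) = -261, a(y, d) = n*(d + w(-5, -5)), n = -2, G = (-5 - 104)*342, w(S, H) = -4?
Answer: 458800327/100813860 ≈ 4.5510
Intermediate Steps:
Q = 2317560 (Q = 6*386260 = 2317560)
G = -37278 (G = -109*342 = -37278)
a(y, d) = 8 - 2*d (a(y, d) = -2*(d - 4) = -2*(-4 + d) = 8 - 2*d)
G/Q + a(-306, 600)/k(288) = -37278/2317560 + (8 - 2*600)/(-261) = -37278*1/2317560 + (8 - 1200)*(-1/261) = -6213/386260 - 1192*(-1/261) = -6213/386260 + 1192/261 = 458800327/100813860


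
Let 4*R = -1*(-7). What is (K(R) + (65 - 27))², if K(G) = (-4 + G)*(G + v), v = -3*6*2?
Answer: 3389281/256 ≈ 13239.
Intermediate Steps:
R = 7/4 (R = (-1*(-7))/4 = (¼)*7 = 7/4 ≈ 1.7500)
v = -36 (v = -18*2 = -36)
K(G) = (-36 + G)*(-4 + G) (K(G) = (-4 + G)*(G - 36) = (-4 + G)*(-36 + G) = (-36 + G)*(-4 + G))
(K(R) + (65 - 27))² = ((144 + (7/4)² - 40*7/4) + (65 - 27))² = ((144 + 49/16 - 70) + 38)² = (1233/16 + 38)² = (1841/16)² = 3389281/256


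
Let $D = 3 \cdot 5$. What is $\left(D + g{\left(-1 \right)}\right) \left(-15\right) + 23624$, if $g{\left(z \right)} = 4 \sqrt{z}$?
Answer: $23399 - 60 i \approx 23399.0 - 60.0 i$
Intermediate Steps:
$D = 15$
$\left(D + g{\left(-1 \right)}\right) \left(-15\right) + 23624 = \left(15 + 4 \sqrt{-1}\right) \left(-15\right) + 23624 = \left(15 + 4 i\right) \left(-15\right) + 23624 = \left(-225 - 60 i\right) + 23624 = 23399 - 60 i$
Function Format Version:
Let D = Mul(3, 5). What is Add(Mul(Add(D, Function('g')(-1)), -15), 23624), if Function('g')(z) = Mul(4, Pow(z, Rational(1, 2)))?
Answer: Add(23399, Mul(-60, I)) ≈ Add(23399., Mul(-60.000, I))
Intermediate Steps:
D = 15
Add(Mul(Add(D, Function('g')(-1)), -15), 23624) = Add(Mul(Add(15, Mul(4, Pow(-1, Rational(1, 2)))), -15), 23624) = Add(Mul(Add(15, Mul(4, I)), -15), 23624) = Add(Add(-225, Mul(-60, I)), 23624) = Add(23399, Mul(-60, I))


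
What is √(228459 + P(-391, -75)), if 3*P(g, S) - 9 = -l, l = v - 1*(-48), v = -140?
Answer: √2056434/3 ≈ 478.01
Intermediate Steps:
l = -92 (l = -140 - 1*(-48) = -140 + 48 = -92)
P(g, S) = 101/3 (P(g, S) = 3 + (-1*(-92))/3 = 3 + (⅓)*92 = 3 + 92/3 = 101/3)
√(228459 + P(-391, -75)) = √(228459 + 101/3) = √(685478/3) = √2056434/3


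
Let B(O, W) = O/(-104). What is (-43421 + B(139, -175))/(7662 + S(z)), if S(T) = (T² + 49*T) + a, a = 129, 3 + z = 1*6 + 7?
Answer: -4515923/871624 ≈ -5.1810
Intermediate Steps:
z = 10 (z = -3 + (1*6 + 7) = -3 + (6 + 7) = -3 + 13 = 10)
B(O, W) = -O/104 (B(O, W) = O*(-1/104) = -O/104)
S(T) = 129 + T² + 49*T (S(T) = (T² + 49*T) + 129 = 129 + T² + 49*T)
(-43421 + B(139, -175))/(7662 + S(z)) = (-43421 - 1/104*139)/(7662 + (129 + 10² + 49*10)) = (-43421 - 139/104)/(7662 + (129 + 100 + 490)) = -4515923/(104*(7662 + 719)) = -4515923/104/8381 = -4515923/104*1/8381 = -4515923/871624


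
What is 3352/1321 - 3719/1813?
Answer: 1164377/2394973 ≈ 0.48618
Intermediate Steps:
3352/1321 - 3719/1813 = 1164377/2394973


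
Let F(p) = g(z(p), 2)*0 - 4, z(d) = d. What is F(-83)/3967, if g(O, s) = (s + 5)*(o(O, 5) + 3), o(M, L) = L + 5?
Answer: -4/3967 ≈ -0.0010083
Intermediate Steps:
o(M, L) = 5 + L
g(O, s) = 65 + 13*s (g(O, s) = (s + 5)*((5 + 5) + 3) = (5 + s)*(10 + 3) = (5 + s)*13 = 65 + 13*s)
F(p) = -4 (F(p) = (65 + 13*2)*0 - 4 = (65 + 26)*0 - 4 = 91*0 - 4 = 0 - 4 = -4)
F(-83)/3967 = -4/3967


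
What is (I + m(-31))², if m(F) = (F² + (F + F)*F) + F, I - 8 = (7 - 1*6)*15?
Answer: 8265625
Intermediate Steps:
I = 23 (I = 8 + (7 - 1*6)*15 = 8 + (7 - 6)*15 = 8 + 1*15 = 8 + 15 = 23)
m(F) = F + 3*F² (m(F) = (F² + (2*F)*F) + F = (F² + 2*F²) + F = 3*F² + F = F + 3*F²)
(I + m(-31))² = (23 - 31*(1 + 3*(-31)))² = (23 - 31*(1 - 93))² = (23 - 31*(-92))² = (23 + 2852)² = 2875² = 8265625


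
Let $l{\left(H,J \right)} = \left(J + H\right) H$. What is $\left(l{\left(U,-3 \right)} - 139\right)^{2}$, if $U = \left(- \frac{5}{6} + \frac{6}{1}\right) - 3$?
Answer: $\frac{25694761}{1296} \approx 19826.0$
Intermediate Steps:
$U = \frac{13}{6}$ ($U = \left(\left(-5\right) \frac{1}{6} + 6 \cdot 1\right) - 3 = \left(- \frac{5}{6} + 6\right) - 3 = \frac{31}{6} - 3 = \frac{13}{6} \approx 2.1667$)
$l{\left(H,J \right)} = H \left(H + J\right)$ ($l{\left(H,J \right)} = \left(H + J\right) H = H \left(H + J\right)$)
$\left(l{\left(U,-3 \right)} - 139\right)^{2} = \left(\frac{13 \left(\frac{13}{6} - 3\right)}{6} - 139\right)^{2} = \left(\frac{13}{6} \left(- \frac{5}{6}\right) - 139\right)^{2} = \left(- \frac{65}{36} - 139\right)^{2} = \left(- \frac{5069}{36}\right)^{2} = \frac{25694761}{1296}$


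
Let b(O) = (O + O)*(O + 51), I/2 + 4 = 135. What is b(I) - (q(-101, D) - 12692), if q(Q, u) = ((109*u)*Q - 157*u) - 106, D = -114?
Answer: -1096114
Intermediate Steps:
I = 262 (I = -8 + 2*135 = -8 + 270 = 262)
q(Q, u) = -106 - 157*u + 109*Q*u (q(Q, u) = (109*Q*u - 157*u) - 106 = (-157*u + 109*Q*u) - 106 = -106 - 157*u + 109*Q*u)
b(O) = 2*O*(51 + O) (b(O) = (2*O)*(51 + O) = 2*O*(51 + O))
b(I) - (q(-101, D) - 12692) = 2*262*(51 + 262) - ((-106 - 157*(-114) + 109*(-101)*(-114)) - 12692) = 2*262*313 - ((-106 + 17898 + 1255026) - 12692) = 164012 - (1272818 - 12692) = 164012 - 1*1260126 = 164012 - 1260126 = -1096114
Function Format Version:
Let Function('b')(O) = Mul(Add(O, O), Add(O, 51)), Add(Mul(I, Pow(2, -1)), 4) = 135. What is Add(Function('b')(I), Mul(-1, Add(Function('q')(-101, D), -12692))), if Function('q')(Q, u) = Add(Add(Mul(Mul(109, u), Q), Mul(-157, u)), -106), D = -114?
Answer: -1096114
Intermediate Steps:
I = 262 (I = Add(-8, Mul(2, 135)) = Add(-8, 270) = 262)
Function('q')(Q, u) = Add(-106, Mul(-157, u), Mul(109, Q, u)) (Function('q')(Q, u) = Add(Add(Mul(109, Q, u), Mul(-157, u)), -106) = Add(Add(Mul(-157, u), Mul(109, Q, u)), -106) = Add(-106, Mul(-157, u), Mul(109, Q, u)))
Function('b')(O) = Mul(2, O, Add(51, O)) (Function('b')(O) = Mul(Mul(2, O), Add(51, O)) = Mul(2, O, Add(51, O)))
Add(Function('b')(I), Mul(-1, Add(Function('q')(-101, D), -12692))) = Add(Mul(2, 262, Add(51, 262)), Mul(-1, Add(Add(-106, Mul(-157, -114), Mul(109, -101, -114)), -12692))) = Add(Mul(2, 262, 313), Mul(-1, Add(Add(-106, 17898, 1255026), -12692))) = Add(164012, Mul(-1, Add(1272818, -12692))) = Add(164012, Mul(-1, 1260126)) = Add(164012, -1260126) = -1096114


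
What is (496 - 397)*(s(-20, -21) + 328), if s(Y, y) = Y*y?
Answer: 74052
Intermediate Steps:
(496 - 397)*(s(-20, -21) + 328) = (496 - 397)*(-20*(-21) + 328) = 99*(420 + 328) = 99*748 = 74052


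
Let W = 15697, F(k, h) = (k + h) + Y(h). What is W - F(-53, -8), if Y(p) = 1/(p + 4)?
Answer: 63033/4 ≈ 15758.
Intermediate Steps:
Y(p) = 1/(4 + p)
F(k, h) = h + k + 1/(4 + h) (F(k, h) = (k + h) + 1/(4 + h) = (h + k) + 1/(4 + h) = h + k + 1/(4 + h))
W - F(-53, -8) = 15697 - (1 + (4 - 8)*(-8 - 53))/(4 - 8) = 15697 - (1 - 4*(-61))/(-4) = 15697 - (-1)*(1 + 244)/4 = 15697 - (-1)*245/4 = 15697 - 1*(-245/4) = 15697 + 245/4 = 63033/4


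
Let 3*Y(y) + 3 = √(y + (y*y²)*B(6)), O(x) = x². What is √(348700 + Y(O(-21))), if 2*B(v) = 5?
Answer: √(1394796 + 14*√1944814)/2 ≈ 594.63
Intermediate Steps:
B(v) = 5/2 (B(v) = (½)*5 = 5/2)
Y(y) = -1 + √(y + 5*y³/2)/3 (Y(y) = -1 + √(y + (y*y²)*(5/2))/3 = -1 + √(y + y³*(5/2))/3 = -1 + √(y + 5*y³/2)/3)
√(348700 + Y(O(-21))) = √(348700 + (-1 + √2*√((-21)²*(2 + 5*((-21)²)²))/6)) = √(348700 + (-1 + √2*√(441*(2 + 5*441²))/6)) = √(348700 + (-1 + √2*√(441*(2 + 5*194481))/6)) = √(348700 + (-1 + √2*√(441*(2 + 972405))/6)) = √(348700 + (-1 + √2*√(441*972407)/6)) = √(348700 + (-1 + √2*√428831487/6)) = √(348700 + (-1 + √2*(21*√972407)/6)) = √(348700 + (-1 + 7*√1944814/2)) = √(348699 + 7*√1944814/2)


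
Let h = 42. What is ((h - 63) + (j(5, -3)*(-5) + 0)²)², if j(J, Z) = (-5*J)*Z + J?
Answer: 25593280441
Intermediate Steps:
j(J, Z) = J - 5*J*Z (j(J, Z) = -5*J*Z + J = J - 5*J*Z)
((h - 63) + (j(5, -3)*(-5) + 0)²)² = ((42 - 63) + ((5*(1 - 5*(-3)))*(-5) + 0)²)² = (-21 + ((5*(1 + 15))*(-5) + 0)²)² = (-21 + ((5*16)*(-5) + 0)²)² = (-21 + (80*(-5) + 0)²)² = (-21 + (-400 + 0)²)² = (-21 + (-400)²)² = (-21 + 160000)² = 159979² = 25593280441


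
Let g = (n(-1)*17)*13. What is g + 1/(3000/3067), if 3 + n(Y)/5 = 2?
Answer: -3311933/3000 ≈ -1104.0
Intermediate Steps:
n(Y) = -5 (n(Y) = -15 + 5*2 = -15 + 10 = -5)
g = -1105 (g = -5*17*13 = -85*13 = -1105)
g + 1/(3000/3067) = -1105 + 1/(3000/3067) = -1105 + 3067/3000 = -3311933/3000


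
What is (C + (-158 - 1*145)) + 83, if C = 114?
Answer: -106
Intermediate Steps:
(C + (-158 - 1*145)) + 83 = (114 + (-158 - 1*145)) + 83 = (114 + (-158 - 145)) + 83 = (114 - 303) + 83 = -189 + 83 = -106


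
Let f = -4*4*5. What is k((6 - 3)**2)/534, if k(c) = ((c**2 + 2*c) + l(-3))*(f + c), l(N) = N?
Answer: -1136/89 ≈ -12.764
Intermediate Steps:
f = -80 (f = -16*5 = -80)
k(c) = (-80 + c)*(-3 + c**2 + 2*c) (k(c) = ((c**2 + 2*c) - 3)*(-80 + c) = (-3 + c**2 + 2*c)*(-80 + c) = (-80 + c)*(-3 + c**2 + 2*c))
k((6 - 3)**2)/534 = (240 + ((6 - 3)**2)**3 - 163*(6 - 3)**2 - 78*(6 - 3)**4)/534 = (240 + (3**2)**3 - 163*3**2 - 78*(3**2)**2)*(1/534) = (240 + 9**3 - 163*9 - 78*9**2)*(1/534) = (240 + 729 - 1467 - 78*81)*(1/534) = (240 + 729 - 1467 - 6318)*(1/534) = -6816*1/534 = -1136/89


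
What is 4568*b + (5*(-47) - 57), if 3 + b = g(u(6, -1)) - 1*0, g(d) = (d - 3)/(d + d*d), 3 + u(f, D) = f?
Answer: -13996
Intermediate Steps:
u(f, D) = -3 + f
g(d) = (-3 + d)/(d + d²)
b = -3 (b = -3 + ((-3 + (-3 + 6))/((-3 + 6)*(1 + (-3 + 6))) - 1*0) = -3 + ((-3 + 3)/(3*(1 + 3)) + 0) = -3 + ((⅓)*0/4 + 0) = -3 + ((⅓)*(¼)*0 + 0) = -3 + (0 + 0) = -3 + 0 = -3)
4568*b + (5*(-47) - 57) = 4568*(-3) + (5*(-47) - 57) = -13704 + (-235 - 57) = -13704 - 292 = -13996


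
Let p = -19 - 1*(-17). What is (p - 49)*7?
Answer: -357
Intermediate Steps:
p = -2 (p = -19 + 17 = -2)
(p - 49)*7 = (-2 - 49)*7 = -51*7 = -357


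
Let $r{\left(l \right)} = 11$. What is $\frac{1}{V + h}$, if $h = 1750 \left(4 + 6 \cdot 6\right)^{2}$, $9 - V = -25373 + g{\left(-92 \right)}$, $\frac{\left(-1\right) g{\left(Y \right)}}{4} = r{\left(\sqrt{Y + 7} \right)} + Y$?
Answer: $\frac{1}{2825058} \approx 3.5397 \cdot 10^{-7}$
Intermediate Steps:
$g{\left(Y \right)} = -44 - 4 Y$ ($g{\left(Y \right)} = - 4 \left(11 + Y\right) = -44 - 4 Y$)
$V = 25058$ ($V = 9 - \left(-25373 - -324\right) = 9 - \left(-25373 + \left(-44 + 368\right)\right) = 9 - \left(-25373 + 324\right) = 9 - -25049 = 9 + 25049 = 25058$)
$h = 2800000$ ($h = 1750 \left(4 + 36\right)^{2} = 1750 \cdot 40^{2} = 1750 \cdot 1600 = 2800000$)
$\frac{1}{V + h} = \frac{1}{25058 + 2800000} = \frac{1}{2825058}$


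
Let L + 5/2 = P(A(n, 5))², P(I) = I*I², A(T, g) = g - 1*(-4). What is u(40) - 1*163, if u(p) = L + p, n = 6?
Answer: 1062631/2 ≈ 5.3132e+5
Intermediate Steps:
A(T, g) = 4 + g (A(T, g) = g + 4 = 4 + g)
P(I) = I³
L = 1062877/2 (L = -5/2 + ((4 + 5)³)² = -5/2 + (9³)² = -5/2 + 729² = -5/2 + 531441 = 1062877/2 ≈ 5.3144e+5)
u(p) = 1062877/2 + p
u(40) - 1*163 = (1062877/2 + 40) - 1*163 = 1062957/2 - 163 = 1062631/2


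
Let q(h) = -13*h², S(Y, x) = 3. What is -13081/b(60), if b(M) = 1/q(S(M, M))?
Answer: 1530477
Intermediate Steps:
b(M) = -1/117 (b(M) = 1/(-13*3²) = 1/(-13*9) = 1/(-117) = -1/117)
-13081/b(60) = -13081/(-1/117) = -13081*(-117) = 1530477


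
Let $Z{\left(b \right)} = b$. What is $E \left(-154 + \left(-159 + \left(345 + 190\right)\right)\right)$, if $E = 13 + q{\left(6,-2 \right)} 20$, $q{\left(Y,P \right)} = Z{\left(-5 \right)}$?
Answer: $-19314$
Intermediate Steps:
$q{\left(Y,P \right)} = -5$
$E = -87$ ($E = 13 - 100 = -87$)
$E \left(-154 + \left(-159 + \left(345 + 190\right)\right)\right) = - 87 \left(-154 + \left(-159 + \left(345 + 190\right)\right)\right) = - 87 \left(-154 + \left(-159 + 535\right)\right) = - 87 \left(-154 + 376\right) = \left(-87\right) 222 = -19314$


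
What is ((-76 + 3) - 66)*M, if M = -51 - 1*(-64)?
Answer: -1807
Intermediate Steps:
M = 13 (M = -51 + 64 = 13)
((-76 + 3) - 66)*M = ((-76 + 3) - 66)*13 = (-73 - 66)*13 = -139*13 = -1807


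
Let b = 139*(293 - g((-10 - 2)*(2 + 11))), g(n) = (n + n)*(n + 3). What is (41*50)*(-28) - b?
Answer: 6537177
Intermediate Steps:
g(n) = 2*n*(3 + n) (g(n) = (2*n)*(3 + n) = 2*n*(3 + n))
b = -6594577 (b = 139*(293 - 2*(-10 - 2)*(2 + 11)*(3 + (-10 - 2)*(2 + 11))) = 139*(293 - 2*(-12*13)*(3 - 12*13)) = 139*(293 - 2*(-156)*(3 - 156)) = 139*(293 - 2*(-156)*(-153)) = 139*(293 - 1*47736) = 139*(293 - 47736) = 139*(-47443) = -6594577)
(41*50)*(-28) - b = (41*50)*(-28) - 1*(-6594577) = 2050*(-28) + 6594577 = -57400 + 6594577 = 6537177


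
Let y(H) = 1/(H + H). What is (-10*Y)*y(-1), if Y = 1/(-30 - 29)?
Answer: -5/59 ≈ -0.084746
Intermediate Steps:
y(H) = 1/(2*H)
Y = -1/59 (Y = 1/(-59) = -1/59 ≈ -0.016949)
(-10*Y)*y(-1) = (-10*(-1/59))*((½)/(-1)) = 10*((½)*(-1))/59 = (10/59)*(-½) = -5/59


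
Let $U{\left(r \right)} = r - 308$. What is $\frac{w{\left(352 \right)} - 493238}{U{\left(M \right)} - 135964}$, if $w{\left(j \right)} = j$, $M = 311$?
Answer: $\frac{492886}{135961} \approx 3.6252$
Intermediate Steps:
$U{\left(r \right)} = -308 + r$ ($U{\left(r \right)} = r - 308 = -308 + r$)
$\frac{w{\left(352 \right)} - 493238}{U{\left(M \right)} - 135964} = \frac{352 - 493238}{\left(-308 + 311\right) - 135964} = - \frac{492886}{3 - 135964} = - \frac{492886}{-135961} = \left(-492886\right) \left(- \frac{1}{135961}\right) = \frac{492886}{135961}$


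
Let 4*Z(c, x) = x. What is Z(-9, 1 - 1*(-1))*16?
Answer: 8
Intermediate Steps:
Z(c, x) = x/4
Z(-9, 1 - 1*(-1))*16 = ((1 - 1*(-1))/4)*16 = ((1 + 1)/4)*16 = ((1/4)*2)*16 = (1/2)*16 = 8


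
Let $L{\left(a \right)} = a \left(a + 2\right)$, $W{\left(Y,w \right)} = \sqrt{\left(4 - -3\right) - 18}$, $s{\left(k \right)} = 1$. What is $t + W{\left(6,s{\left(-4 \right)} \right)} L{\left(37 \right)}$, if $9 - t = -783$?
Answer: $792 + 1443 i \sqrt{11} \approx 792.0 + 4785.9 i$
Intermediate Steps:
$t = 792$ ($t = 9 - -783 = 9 + 783 = 792$)
$W{\left(Y,w \right)} = i \sqrt{11}$ ($W{\left(Y,w \right)} = \sqrt{\left(4 + 3\right) - 18} = \sqrt{7 - 18} = \sqrt{-11} = i \sqrt{11}$)
$L{\left(a \right)} = a \left(2 + a\right)$
$t + W{\left(6,s{\left(-4 \right)} \right)} L{\left(37 \right)} = 792 + i \sqrt{11} \cdot 37 \left(2 + 37\right) = 792 + i \sqrt{11} \cdot 37 \cdot 39 = 792 + i \sqrt{11} \cdot 1443 = 792 + 1443 i \sqrt{11}$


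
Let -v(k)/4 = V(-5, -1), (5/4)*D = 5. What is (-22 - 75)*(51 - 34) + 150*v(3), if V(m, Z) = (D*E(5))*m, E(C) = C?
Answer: 58351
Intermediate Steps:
D = 4 (D = (⅘)*5 = 4)
V(m, Z) = 20*m (V(m, Z) = (4*5)*m = 20*m)
v(k) = 400 (v(k) = -80*(-5) = -4*(-100) = 400)
(-22 - 75)*(51 - 34) + 150*v(3) = (-22 - 75)*(51 - 34) + 150*400 = -97*17 + 60000 = -1649 + 60000 = 58351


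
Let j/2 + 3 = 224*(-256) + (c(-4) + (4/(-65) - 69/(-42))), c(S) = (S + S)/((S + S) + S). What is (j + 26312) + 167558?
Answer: 108081377/1365 ≈ 79181.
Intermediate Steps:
c(S) = ⅔ (c(S) = (2*S)/(2*S + S) = (2*S)/((3*S)) = (2*S)*(1/(3*S)) = ⅔)
j = -156551173/1365 (j = -6 + 2*(224*(-256) + (⅔ + (4/(-65) - 69/(-42)))) = -6 + 2*(-57344 + (⅔ + (4*(-1/65) - 69*(-1/42)))) = -6 + 2*(-57344 + (⅔ + (-4/65 + 23/14))) = -6 + 2*(-57344 + (⅔ + 1439/910)) = -6 + 2*(-57344 + 6137/2730) = -6 + 2*(-156542983/2730) = -6 - 156542983/1365 = -156551173/1365 ≈ -1.1469e+5)
(j + 26312) + 167558 = (-156551173/1365 + 26312) + 167558 = -120635293/1365 + 167558 = 108081377/1365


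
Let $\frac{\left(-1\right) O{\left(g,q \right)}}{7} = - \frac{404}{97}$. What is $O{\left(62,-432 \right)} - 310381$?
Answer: $- \frac{30104129}{97} \approx -3.1035 \cdot 10^{5}$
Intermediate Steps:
$O{\left(g,q \right)} = \frac{2828}{97}$ ($O{\left(g,q \right)} = - 7 \left(- \frac{404}{97}\right) = - 7 \left(\left(-404\right) \frac{1}{97}\right) = \left(-7\right) \left(- \frac{404}{97}\right) = \frac{2828}{97}$)
$O{\left(62,-432 \right)} - 310381 = \frac{2828}{97} - 310381 = - \frac{30104129}{97}$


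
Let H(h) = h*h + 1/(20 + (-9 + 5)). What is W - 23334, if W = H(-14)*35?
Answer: -263549/16 ≈ -16472.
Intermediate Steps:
H(h) = 1/16 + h² (H(h) = h² + 1/(20 - 4) = h² + 1/16 = 1/16 + h²)
W = 109795/16 (W = (1/16 + (-14)²)*35 = (1/16 + 196)*35 = (3137/16)*35 = 109795/16 ≈ 6862.2)
W - 23334 = 109795/16 - 23334 = -263549/16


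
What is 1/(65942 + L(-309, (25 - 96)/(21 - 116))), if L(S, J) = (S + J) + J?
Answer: 95/6235277 ≈ 1.5236e-5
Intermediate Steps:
L(S, J) = S + 2*J (L(S, J) = (J + S) + J = S + 2*J)
1/(65942 + L(-309, (25 - 96)/(21 - 116))) = 1/(65942 + (-309 + 2*((25 - 96)/(21 - 116)))) = 1/(65942 + (-309 + 2*(-71/(-95)))) = 1/(65942 + (-309 + 2*(-71*(-1/95)))) = 1/(65942 + (-309 + 2*(71/95))) = 1/(65942 + (-309 + 142/95)) = 1/(65942 - 29213/95) = 1/(6235277/95) = 95/6235277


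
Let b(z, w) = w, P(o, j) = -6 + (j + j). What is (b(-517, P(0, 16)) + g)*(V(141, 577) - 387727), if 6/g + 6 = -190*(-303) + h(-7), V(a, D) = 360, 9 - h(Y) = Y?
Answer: -289960856281/28790 ≈ -1.0072e+7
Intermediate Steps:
h(Y) = 9 - Y
P(o, j) = -6 + 2*j
g = 3/28790 (g = 6/(-6 + (-190*(-303) + (9 - 1*(-7)))) = 6/(-6 + (57570 + (9 + 7))) = 6/(-6 + (57570 + 16)) = 6/(-6 + 57586) = 6/57580 = 6*(1/57580) = 3/28790 ≈ 0.00010420)
(b(-517, P(0, 16)) + g)*(V(141, 577) - 387727) = ((-6 + 2*16) + 3/28790)*(360 - 387727) = ((-6 + 32) + 3/28790)*(-387367) = (26 + 3/28790)*(-387367) = (748543/28790)*(-387367) = -289960856281/28790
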